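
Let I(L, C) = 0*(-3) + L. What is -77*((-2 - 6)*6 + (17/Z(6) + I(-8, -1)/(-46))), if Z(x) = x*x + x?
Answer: 503899/138 ≈ 3651.4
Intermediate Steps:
I(L, C) = L (I(L, C) = 0 + L = L)
Z(x) = x + x² (Z(x) = x² + x = x + x²)
-77*((-2 - 6)*6 + (17/Z(6) + I(-8, -1)/(-46))) = -77*((-2 - 6)*6 + (17/((6*(1 + 6))) - 8/(-46))) = -77*(-8*6 + (17/((6*7)) - 8*(-1/46))) = -77*(-48 + (17/42 + 4/23)) = -77*(-48 + 559/966) = -77*(-45809/966) = 503899/138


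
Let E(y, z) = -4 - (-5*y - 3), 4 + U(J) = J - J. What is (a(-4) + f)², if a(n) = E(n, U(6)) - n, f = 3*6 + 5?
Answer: 36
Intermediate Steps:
U(J) = -4 (U(J) = -4 + (J - J) = -4 + 0 = -4)
f = 23 (f = 18 + 5 = 23)
E(y, z) = -1 + 5*y (E(y, z) = -4 - (-3 - 5*y) = -4 + (3 + 5*y) = -1 + 5*y)
a(n) = -1 + 4*n (a(n) = (-1 + 5*n) - n = -1 + 4*n)
(a(-4) + f)² = ((-1 + 4*(-4)) + 23)² = ((-1 - 16) + 23)² = (-17 + 23)² = 6² = 36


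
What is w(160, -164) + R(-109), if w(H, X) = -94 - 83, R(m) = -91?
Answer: -268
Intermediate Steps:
w(H, X) = -177
w(160, -164) + R(-109) = -177 - 91 = -268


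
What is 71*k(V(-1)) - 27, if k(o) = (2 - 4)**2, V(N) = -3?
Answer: 257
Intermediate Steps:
k(o) = 4 (k(o) = (-2)**2 = 4)
71*k(V(-1)) - 27 = 71*4 - 27 = 284 - 27 = 257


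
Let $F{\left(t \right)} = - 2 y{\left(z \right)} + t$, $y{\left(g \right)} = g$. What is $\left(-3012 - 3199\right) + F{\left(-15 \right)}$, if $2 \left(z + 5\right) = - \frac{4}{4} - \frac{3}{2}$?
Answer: $- \frac{12427}{2} \approx -6213.5$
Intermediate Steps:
$z = - \frac{25}{4}$ ($z = -5 + \frac{- \frac{4}{4} - \frac{3}{2}}{2} = -5 + \frac{\left(-4\right) \frac{1}{4} - \frac{3}{2}}{2} = -5 + \frac{-1 - \frac{3}{2}}{2} = -5 + \frac{1}{2} \left(- \frac{5}{2}\right) = -5 - \frac{5}{4} = - \frac{25}{4} \approx -6.25$)
$F{\left(t \right)} = \frac{25}{2} + t$ ($F{\left(t \right)} = \left(-2\right) \left(- \frac{25}{4}\right) + t = \frac{25}{2} + t$)
$\left(-3012 - 3199\right) + F{\left(-15 \right)} = \left(-3012 - 3199\right) + \left(\frac{25}{2} - 15\right) = -6211 - \frac{5}{2} = - \frac{12427}{2}$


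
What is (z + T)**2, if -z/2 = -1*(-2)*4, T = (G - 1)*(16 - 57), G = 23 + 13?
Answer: 2105401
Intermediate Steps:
G = 36
T = -1435 (T = (36 - 1)*(16 - 57) = 35*(-41) = -1435)
z = -16 (z = -2*(-1*(-2))*4 = -4*4 = -2*8 = -16)
(z + T)**2 = (-16 - 1435)**2 = (-1451)**2 = 2105401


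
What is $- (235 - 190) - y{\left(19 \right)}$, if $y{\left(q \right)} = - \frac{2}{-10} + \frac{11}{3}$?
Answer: $- \frac{733}{15} \approx -48.867$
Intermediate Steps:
$y{\left(q \right)} = \frac{58}{15}$ ($y{\left(q \right)} = \left(-2\right) \left(- \frac{1}{10}\right) + 11 \cdot \frac{1}{3} = \frac{1}{5} + \frac{11}{3} = \frac{58}{15}$)
$- (235 - 190) - y{\left(19 \right)} = - (235 - 190) - \frac{58}{15} = \left(-1\right) 45 - \frac{58}{15} = -45 - \frac{58}{15} = - \frac{733}{15}$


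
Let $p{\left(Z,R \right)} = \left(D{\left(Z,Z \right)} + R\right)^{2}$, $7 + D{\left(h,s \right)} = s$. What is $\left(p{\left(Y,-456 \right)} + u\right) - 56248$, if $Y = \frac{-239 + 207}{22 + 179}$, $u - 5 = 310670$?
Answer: $\frac{18945784252}{40401} \approx 4.6894 \cdot 10^{5}$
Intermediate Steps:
$D{\left(h,s \right)} = -7 + s$
$u = 310675$ ($u = 5 + 310670 = 310675$)
$Y = - \frac{32}{201} \approx -0.1592$
$p{\left(Z,R \right)} = \left(-7 + R + Z\right)^{2}$ ($p{\left(Z,R \right)} = \left(\left(-7 + Z\right) + R\right)^{2} = \left(-7 + R + Z\right)^{2}$)
$\left(p{\left(Y,-456 \right)} + u\right) - 56248 = \left(\left(-7 - 456 - \frac{32}{201}\right)^{2} + 310675\right) - 56248 = \left(\left(- \frac{93095}{201}\right)^{2} + 310675\right) - 56248 = \left(\frac{8666679025}{40401} + 310675\right) - 56248 = \frac{21218259700}{40401} - 56248 = \frac{18945784252}{40401}$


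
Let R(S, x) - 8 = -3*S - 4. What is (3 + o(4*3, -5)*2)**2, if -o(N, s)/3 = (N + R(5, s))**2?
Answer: 9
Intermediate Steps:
R(S, x) = 4 - 3*S (R(S, x) = 8 + (-3*S - 4) = 8 + (-4 - 3*S) = 4 - 3*S)
o(N, s) = -3*(-11 + N)**2 (o(N, s) = -3*(N + (4 - 3*5))**2 = -3*(N + (4 - 15))**2 = -3*(N - 11)**2 = -3*(-11 + N)**2)
(3 + o(4*3, -5)*2)**2 = (3 - 3*(-11 + 4*3)**2*2)**2 = (3 - 3*(-11 + 12)**2*2)**2 = (3 - 3*1**2*2)**2 = (3 - 3*1*2)**2 = (3 - 3*2)**2 = (3 - 6)**2 = (-3)**2 = 9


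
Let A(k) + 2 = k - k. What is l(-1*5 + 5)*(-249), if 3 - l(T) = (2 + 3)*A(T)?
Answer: -3237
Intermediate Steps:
A(k) = -2 (A(k) = -2 + (k - k) = -2 + 0 = -2)
l(T) = 13 (l(T) = 3 - (2 + 3)*(-2) = 3 - 5*(-2) = 3 - 1*(-10) = 3 + 10 = 13)
l(-1*5 + 5)*(-249) = 13*(-249) = -3237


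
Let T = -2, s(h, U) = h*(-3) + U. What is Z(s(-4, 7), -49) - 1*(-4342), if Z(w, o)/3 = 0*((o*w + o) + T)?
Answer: 4342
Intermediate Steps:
s(h, U) = U - 3*h (s(h, U) = -3*h + U = U - 3*h)
Z(w, o) = 0 (Z(w, o) = 3*(0*((o*w + o) - 2)) = 3*(0*((o + o*w) - 2)) = 3*(0*(-2 + o + o*w)) = 3*0 = 0)
Z(s(-4, 7), -49) - 1*(-4342) = 0 - 1*(-4342) = 0 + 4342 = 4342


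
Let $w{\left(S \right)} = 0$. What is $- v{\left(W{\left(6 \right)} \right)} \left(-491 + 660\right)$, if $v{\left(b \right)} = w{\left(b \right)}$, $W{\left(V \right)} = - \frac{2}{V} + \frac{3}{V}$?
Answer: $0$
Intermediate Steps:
$W{\left(V \right)} = \frac{1}{V}$
$v{\left(b \right)} = 0$
$- v{\left(W{\left(6 \right)} \right)} \left(-491 + 660\right) = \left(-1\right) 0 \left(-491 + 660\right) = 0 \cdot 169 = 0$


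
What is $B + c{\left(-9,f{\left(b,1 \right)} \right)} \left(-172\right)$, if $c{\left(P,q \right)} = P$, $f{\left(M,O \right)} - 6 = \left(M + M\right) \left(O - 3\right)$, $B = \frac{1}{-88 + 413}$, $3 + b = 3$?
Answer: $\frac{503101}{325} \approx 1548.0$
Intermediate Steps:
$b = 0$ ($b = -3 + 3 = 0$)
$B = \frac{1}{325} \approx 0.0030769$
$f{\left(M,O \right)} = 6 + 2 M \left(-3 + O\right)$ ($f{\left(M,O \right)} = 6 + \left(M + M\right) \left(O - 3\right) = 6 + 2 M \left(-3 + O\right)$)
$B + c{\left(-9,f{\left(b,1 \right)} \right)} \left(-172\right) = \frac{1}{325} - -1548 = \frac{1}{325} + 1548 = \frac{503101}{325}$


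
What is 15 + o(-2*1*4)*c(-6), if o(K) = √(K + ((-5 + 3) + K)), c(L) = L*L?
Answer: 15 + 108*I*√2 ≈ 15.0 + 152.74*I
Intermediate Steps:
c(L) = L²
o(K) = √(-2 + 2*K) (o(K) = √(K + (-2 + K)) = √(-2 + 2*K))
15 + o(-2*1*4)*c(-6) = 15 + √(-2 + 2*(-2*1*4))*(-6)² = 15 + √(-2 + 2*(-2*4))*36 = 15 + √(-2 + 2*(-8))*36 = 15 + √(-2 - 16)*36 = 15 + √(-18)*36 = 15 + (3*I*√2)*36 = 15 + 108*I*√2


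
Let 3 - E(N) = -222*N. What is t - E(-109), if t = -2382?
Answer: 21813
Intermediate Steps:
E(N) = 3 + 222*N (E(N) = 3 - (-222)*N = 3 + 222*N)
t - E(-109) = -2382 - (3 + 222*(-109)) = -2382 - (3 - 24198) = -2382 - 1*(-24195) = -2382 + 24195 = 21813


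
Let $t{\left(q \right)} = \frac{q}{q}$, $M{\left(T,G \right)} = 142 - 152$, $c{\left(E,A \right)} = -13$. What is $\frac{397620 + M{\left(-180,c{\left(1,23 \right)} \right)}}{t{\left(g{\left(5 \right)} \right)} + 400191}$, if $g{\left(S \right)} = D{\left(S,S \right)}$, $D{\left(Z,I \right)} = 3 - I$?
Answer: $\frac{198805}{200096} \approx 0.99355$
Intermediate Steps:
$g{\left(S \right)} = 3 - S$
$M{\left(T,G \right)} = -10$ ($M{\left(T,G \right)} = 142 - 152 = -10$)
$t{\left(q \right)} = 1$
$\frac{397620 + M{\left(-180,c{\left(1,23 \right)} \right)}}{t{\left(g{\left(5 \right)} \right)} + 400191} = \frac{397620 - 10}{1 + 400191} = \frac{397610}{400192} = 397610 \cdot \frac{1}{400192} = \frac{198805}{200096}$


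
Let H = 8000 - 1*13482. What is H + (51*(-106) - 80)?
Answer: -10968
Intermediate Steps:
H = -5482 (H = 8000 - 13482 = -5482)
H + (51*(-106) - 80) = -5482 + (51*(-106) - 80) = -5482 + (-5406 - 80) = -5482 - 5486 = -10968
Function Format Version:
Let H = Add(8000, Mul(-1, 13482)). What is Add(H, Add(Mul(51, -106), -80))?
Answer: -10968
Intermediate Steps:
H = -5482 (H = Add(8000, -13482) = -5482)
Add(H, Add(Mul(51, -106), -80)) = Add(-5482, Add(Mul(51, -106), -80)) = Add(-5482, Add(-5406, -80)) = Add(-5482, -5486) = -10968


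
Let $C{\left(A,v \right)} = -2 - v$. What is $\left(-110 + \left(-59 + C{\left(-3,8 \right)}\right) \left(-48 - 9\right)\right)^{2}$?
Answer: $14615329$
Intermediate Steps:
$\left(-110 + \left(-59 + C{\left(-3,8 \right)}\right) \left(-48 - 9\right)\right)^{2} = \left(-110 + \left(-59 - 10\right) \left(-48 - 9\right)\right)^{2} = \left(-110 + \left(-59 - 10\right) \left(-57\right)\right)^{2} = \left(-110 - -3933\right)^{2} = \left(-110 + 3933\right)^{2} = 3823^{2} = 14615329$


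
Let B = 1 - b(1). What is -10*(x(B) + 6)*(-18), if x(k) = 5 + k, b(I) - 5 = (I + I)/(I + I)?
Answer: 1080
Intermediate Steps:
b(I) = 6 (b(I) = 5 + (I + I)/(I + I) = 5 + (2*I)/((2*I)) = 5 + (2*I)*(1/(2*I)) = 5 + 1 = 6)
B = -5 (B = 1 - 1*6 = 1 - 6 = -5)
-10*(x(B) + 6)*(-18) = -10*((5 - 5) + 6)*(-18) = -10*(0 + 6)*(-18) = -10*6*(-18) = -60*(-18) = 1080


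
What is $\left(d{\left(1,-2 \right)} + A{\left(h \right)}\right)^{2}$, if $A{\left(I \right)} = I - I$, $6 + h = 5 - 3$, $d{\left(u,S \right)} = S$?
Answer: $4$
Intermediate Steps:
$h = -4$ ($h = -6 + \left(5 - 3\right) = -6 + 2 = -4$)
$A{\left(I \right)} = 0$
$\left(d{\left(1,-2 \right)} + A{\left(h \right)}\right)^{2} = \left(-2 + 0\right)^{2} = \left(-2\right)^{2} = 4$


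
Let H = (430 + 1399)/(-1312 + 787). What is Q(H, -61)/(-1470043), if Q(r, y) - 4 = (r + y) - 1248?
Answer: 686954/771772575 ≈ 0.00089010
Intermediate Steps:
H = -1829/525 (H = 1829/(-525) = 1829*(-1/525) = -1829/525 ≈ -3.4838)
Q(r, y) = -1244 + r + y (Q(r, y) = 4 + ((r + y) - 1248) = 4 + (-1248 + r + y) = -1244 + r + y)
Q(H, -61)/(-1470043) = (-1244 - 1829/525 - 61)/(-1470043) = -686954/525*(-1/1470043) = 686954/771772575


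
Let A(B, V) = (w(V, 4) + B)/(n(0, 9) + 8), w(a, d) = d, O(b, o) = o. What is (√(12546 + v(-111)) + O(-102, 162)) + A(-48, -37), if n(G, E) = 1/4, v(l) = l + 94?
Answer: 470/3 + √12529 ≈ 268.60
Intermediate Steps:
v(l) = 94 + l
n(G, E) = ¼
A(B, V) = 16/33 + 4*B/33 (A(B, V) = (4 + B)/(¼ + 8) = (4 + B)/(33/4) = (4 + B)*(4/33) = 16/33 + 4*B/33)
(√(12546 + v(-111)) + O(-102, 162)) + A(-48, -37) = (√(12546 + (94 - 111)) + 162) + (16/33 + (4/33)*(-48)) = (√(12546 - 17) + 162) + (16/33 - 64/11) = (√12529 + 162) - 16/3 = (162 + √12529) - 16/3 = 470/3 + √12529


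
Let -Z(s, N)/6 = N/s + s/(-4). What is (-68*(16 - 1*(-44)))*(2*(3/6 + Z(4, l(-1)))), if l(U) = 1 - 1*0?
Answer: -40800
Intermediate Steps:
l(U) = 1 (l(U) = 1 + 0 = 1)
Z(s, N) = 3*s/2 - 6*N/s (Z(s, N) = -6*(N/s + s/(-4)) = -6*(N/s + s*(-1/4)) = -6*(N/s - s/4) = -6*(-s/4 + N/s) = 3*s/2 - 6*N/s)
(-68*(16 - 1*(-44)))*(2*(3/6 + Z(4, l(-1)))) = (-68*(16 - 1*(-44)))*(2*(3/6 + ((3/2)*4 - 6*1/4))) = (-68*(16 + 44))*(2*(3*(1/6) + (6 - 6*1*1/4))) = (-68*60)*(2*(1/2 + (6 - 3/2))) = -8160*(1/2 + 9/2) = -8160*5 = -4080*10 = -40800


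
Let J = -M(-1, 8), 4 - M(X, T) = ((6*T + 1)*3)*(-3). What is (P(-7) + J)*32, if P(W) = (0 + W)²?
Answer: -12672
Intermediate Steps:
P(W) = W²
M(X, T) = 13 + 54*T (M(X, T) = 4 - (6*T + 1)*3*(-3) = 4 - (1 + 6*T)*3*(-3) = 4 - (3 + 18*T)*(-3) = 4 - (-9 - 54*T) = 4 + (9 + 54*T) = 13 + 54*T)
J = -445 (J = -(13 + 54*8) = -(13 + 432) = -1*445 = -445)
(P(-7) + J)*32 = ((-7)² - 445)*32 = (49 - 445)*32 = -396*32 = -12672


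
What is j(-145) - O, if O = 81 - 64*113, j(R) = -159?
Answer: 6992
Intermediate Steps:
O = -7151 (O = 81 - 7232 = -7151)
j(-145) - O = -159 - 1*(-7151) = -159 + 7151 = 6992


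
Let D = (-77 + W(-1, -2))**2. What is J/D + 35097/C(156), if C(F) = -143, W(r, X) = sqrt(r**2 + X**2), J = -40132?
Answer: -158217593307/627301246 - 772541*sqrt(5)/4386722 ≈ -252.61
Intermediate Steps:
W(r, X) = sqrt(X**2 + r**2)
D = (-77 + sqrt(5))**2 (D = (-77 + sqrt((-2)**2 + (-1)**2))**2 = (-77 + sqrt(4 + 1))**2 = (-77 + sqrt(5))**2 ≈ 5589.6)
J/D + 35097/C(156) = -40132/(77 - sqrt(5))**2 + 35097/(-143) = -40132/(77 - sqrt(5))**2 + 35097*(-1/143) = -40132/(77 - sqrt(5))**2 - 35097/143 = -35097/143 - 40132/(77 - sqrt(5))**2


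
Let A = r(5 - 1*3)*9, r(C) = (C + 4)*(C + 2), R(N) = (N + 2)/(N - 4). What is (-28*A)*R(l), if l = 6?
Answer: -24192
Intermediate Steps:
R(N) = (2 + N)/(-4 + N)
r(C) = (2 + C)*(4 + C) (r(C) = (4 + C)*(2 + C) = (2 + C)*(4 + C))
A = 216 (A = (8 + (5 - 1*3)**2 + 6*(5 - 1*3))*9 = (8 + (5 - 3)**2 + 6*(5 - 3))*9 = (8 + 2**2 + 6*2)*9 = (8 + 4 + 12)*9 = 24*9 = 216)
(-28*A)*R(l) = (-28*216)*((2 + 6)/(-4 + 6)) = -6048*8/2 = -3024*8 = -6048*4 = -24192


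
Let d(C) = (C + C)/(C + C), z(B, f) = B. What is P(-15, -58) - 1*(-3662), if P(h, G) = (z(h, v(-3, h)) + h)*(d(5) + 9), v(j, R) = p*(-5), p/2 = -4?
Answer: 3362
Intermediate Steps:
p = -8 (p = 2*(-4) = -8)
v(j, R) = 40 (v(j, R) = -8*(-5) = 40)
d(C) = 1 (d(C) = (2*C)/((2*C)) = (2*C)*(1/(2*C)) = 1)
P(h, G) = 20*h (P(h, G) = (h + h)*(1 + 9) = (2*h)*10 = 20*h)
P(-15, -58) - 1*(-3662) = 20*(-15) - 1*(-3662) = -300 + 3662 = 3362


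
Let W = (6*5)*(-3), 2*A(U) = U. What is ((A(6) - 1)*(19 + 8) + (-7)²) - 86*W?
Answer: 7843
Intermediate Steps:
A(U) = U/2
W = -90 (W = 30*(-3) = -90)
((A(6) - 1)*(19 + 8) + (-7)²) - 86*W = (((½)*6 - 1)*(19 + 8) + (-7)²) - 86*(-90) = ((3 - 1)*27 + 49) + 7740 = (2*27 + 49) + 7740 = (54 + 49) + 7740 = 103 + 7740 = 7843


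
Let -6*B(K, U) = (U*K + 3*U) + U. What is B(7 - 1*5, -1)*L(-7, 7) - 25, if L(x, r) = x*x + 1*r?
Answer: 31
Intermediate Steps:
L(x, r) = r + x**2 (L(x, r) = x**2 + r = r + x**2)
B(K, U) = -2*U/3 - K*U/6 (B(K, U) = -((U*K + 3*U) + U)/6 = -((K*U + 3*U) + U)/6 = -((3*U + K*U) + U)/6 = -(4*U + K*U)/6 = -2*U/3 - K*U/6)
B(7 - 1*5, -1)*L(-7, 7) - 25 = (-1/6*(-1)*(4 + (7 - 1*5)))*(7 + (-7)**2) - 25 = (-1/6*(-1)*(4 + (7 - 5)))*(7 + 49) - 25 = -1/6*(-1)*(4 + 2)*56 - 25 = -1/6*(-1)*6*56 - 25 = 1*56 - 25 = 56 - 25 = 31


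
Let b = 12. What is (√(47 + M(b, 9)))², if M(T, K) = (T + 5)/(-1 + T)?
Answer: 534/11 ≈ 48.545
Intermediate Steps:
M(T, K) = (5 + T)/(-1 + T)
(√(47 + M(b, 9)))² = (√(47 + (5 + 12)/(-1 + 12)))² = (√(47 + 17/11))² = (√(534/11))² = (√5874/11)² = 534/11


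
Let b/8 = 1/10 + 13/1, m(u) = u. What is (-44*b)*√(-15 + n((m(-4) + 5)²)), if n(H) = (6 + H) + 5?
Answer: -23056*I*√3/5 ≈ -7986.8*I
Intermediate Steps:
n(H) = 11 + H
b = 524/5 (b = 8*(1/10 + 13/1) = 8*(1*(⅒) + 13*1) = 8*(⅒ + 13) = 8*(131/10) = 524/5 ≈ 104.80)
(-44*b)*√(-15 + n((m(-4) + 5)²)) = (-44*524/5)*√(-15 + (11 + (-4 + 5)²)) = -23056*√(-15 + (11 + 1²))/5 = -23056*√(-15 + (11 + 1))/5 = -23056*√(-15 + 12)/5 = -23056*I*√3/5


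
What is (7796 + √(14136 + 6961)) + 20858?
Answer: 28654 + 17*√73 ≈ 28799.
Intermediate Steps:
(7796 + √(14136 + 6961)) + 20858 = (7796 + √21097) + 20858 = (7796 + 17*√73) + 20858 = 28654 + 17*√73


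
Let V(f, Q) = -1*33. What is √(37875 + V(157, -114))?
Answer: √37842 ≈ 194.53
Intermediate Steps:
V(f, Q) = -33
√(37875 + V(157, -114)) = √(37875 - 33) = √37842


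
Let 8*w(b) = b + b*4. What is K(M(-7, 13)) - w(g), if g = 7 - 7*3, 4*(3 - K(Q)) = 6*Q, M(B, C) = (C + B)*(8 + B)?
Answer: 11/4 ≈ 2.7500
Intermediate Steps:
M(B, C) = (8 + B)*(B + C) (M(B, C) = (B + C)*(8 + B) = (8 + B)*(B + C))
K(Q) = 3 - 3*Q/2
g = -14 (g = 7 - 21 = -14)
w(b) = 5*b/8 (w(b) = (b + b*4)/8 = (b + 4*b)/8 = (5*b)/8 = 5*b/8)
K(M(-7, 13)) - w(g) = (3 - 3*((-7)**2 + 8*(-7) + 8*13 - 7*13)/2) - 5*(-14)/8 = (3 - 3*(49 - 56 + 104 - 91)/2) - 1*(-35/4) = (3 - 3/2*6) + 35/4 = (3 - 9) + 35/4 = -6 + 35/4 = 11/4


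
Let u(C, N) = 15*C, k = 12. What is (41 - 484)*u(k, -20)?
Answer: -79740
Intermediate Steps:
(41 - 484)*u(k, -20) = (41 - 484)*(15*12) = -443*180 = -79740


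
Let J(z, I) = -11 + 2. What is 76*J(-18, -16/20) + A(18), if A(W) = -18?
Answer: -702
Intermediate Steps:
J(z, I) = -9
76*J(-18, -16/20) + A(18) = 76*(-9) - 18 = -684 - 18 = -702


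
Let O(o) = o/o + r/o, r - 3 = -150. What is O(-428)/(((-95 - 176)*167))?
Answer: -575/19369996 ≈ -2.9685e-5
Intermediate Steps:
r = -147 (r = 3 - 150 = -147)
O(o) = 1 - 147/o (O(o) = o/o - 147/o = 1 - 147/o)
O(-428)/(((-95 - 176)*167)) = ((-147 - 428)/(-428))/(((-95 - 176)*167)) = (-1/428*(-575))/((-271*167)) = (575/428)/(-45257) = (575/428)*(-1/45257) = -575/19369996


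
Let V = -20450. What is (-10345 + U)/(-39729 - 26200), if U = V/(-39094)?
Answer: 202203490/1288714163 ≈ 0.15690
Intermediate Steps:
U = 10225/19547 (U = -20450/(-39094) = -20450*(-1/39094) = 10225/19547 ≈ 0.52310)
(-10345 + U)/(-39729 - 26200) = (-10345 + 10225/19547)/(-39729 - 26200) = -202203490/19547/(-65929) = -202203490/19547*(-1/65929) = 202203490/1288714163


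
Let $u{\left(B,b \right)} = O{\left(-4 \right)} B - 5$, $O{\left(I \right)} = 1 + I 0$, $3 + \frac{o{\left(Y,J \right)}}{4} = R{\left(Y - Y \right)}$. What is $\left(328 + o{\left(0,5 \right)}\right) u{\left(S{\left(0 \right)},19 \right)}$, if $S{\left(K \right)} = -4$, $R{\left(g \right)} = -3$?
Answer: $-2736$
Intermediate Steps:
$o{\left(Y,J \right)} = -24$ ($o{\left(Y,J \right)} = -12 + 4 \left(-3\right) = -12 - 12 = -24$)
$O{\left(I \right)} = 1$ ($O{\left(I \right)} = 1 + 0 = 1$)
$u{\left(B,b \right)} = -5 + B$ ($u{\left(B,b \right)} = 1 B - 5 = B - 5 = -5 + B$)
$\left(328 + o{\left(0,5 \right)}\right) u{\left(S{\left(0 \right)},19 \right)} = \left(328 - 24\right) \left(-5 - 4\right) = 304 \left(-9\right) = -2736$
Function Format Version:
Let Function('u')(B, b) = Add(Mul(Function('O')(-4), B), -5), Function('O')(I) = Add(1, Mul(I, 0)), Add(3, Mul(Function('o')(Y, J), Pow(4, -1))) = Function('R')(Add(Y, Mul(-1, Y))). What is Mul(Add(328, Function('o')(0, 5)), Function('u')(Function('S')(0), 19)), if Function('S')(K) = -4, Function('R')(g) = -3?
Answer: -2736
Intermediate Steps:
Function('o')(Y, J) = -24 (Function('o')(Y, J) = Add(-12, Mul(4, -3)) = Add(-12, -12) = -24)
Function('O')(I) = 1 (Function('O')(I) = Add(1, 0) = 1)
Function('u')(B, b) = Add(-5, B) (Function('u')(B, b) = Add(Mul(1, B), -5) = Add(B, -5) = Add(-5, B))
Mul(Add(328, Function('o')(0, 5)), Function('u')(Function('S')(0), 19)) = Mul(Add(328, -24), Add(-5, -4)) = Mul(304, -9) = -2736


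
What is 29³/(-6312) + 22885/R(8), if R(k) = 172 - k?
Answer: 35112581/258792 ≈ 135.68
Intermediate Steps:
29³/(-6312) + 22885/R(8) = 29³/(-6312) + 22885/(172 - 1*8) = 24389*(-1/6312) + 22885/(172 - 8) = -24389/6312 + 22885/164 = 35112581/258792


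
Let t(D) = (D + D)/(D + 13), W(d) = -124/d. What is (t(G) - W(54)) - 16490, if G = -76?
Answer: -3115720/189 ≈ -16485.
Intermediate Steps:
t(D) = 2*D/(13 + D) (t(D) = (2*D)/(13 + D) = 2*D/(13 + D))
(t(G) - W(54)) - 16490 = (2*(-76)/(13 - 76) - (-124)/54) - 16490 = (2*(-76)/(-63) - (-124)/54) - 16490 = (2*(-76)*(-1/63) - 1*(-62/27)) - 16490 = (152/63 + 62/27) - 16490 = 890/189 - 16490 = -3115720/189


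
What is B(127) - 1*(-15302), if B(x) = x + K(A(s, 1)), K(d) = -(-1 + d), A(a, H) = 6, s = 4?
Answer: 15424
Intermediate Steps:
K(d) = 1 - d
B(x) = -5 + x (B(x) = x + (1 - 1*6) = x + (1 - 6) = x - 5 = -5 + x)
B(127) - 1*(-15302) = (-5 + 127) - 1*(-15302) = 122 + 15302 = 15424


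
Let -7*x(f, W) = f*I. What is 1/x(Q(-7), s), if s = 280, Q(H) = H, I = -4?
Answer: -¼ ≈ -0.25000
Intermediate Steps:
x(f, W) = 4*f/7 (x(f, W) = -f*(-4)/7 = -(-4)*f/7 = 4*f/7)
1/x(Q(-7), s) = 1/((4/7)*(-7)) = 1/(-4) = -¼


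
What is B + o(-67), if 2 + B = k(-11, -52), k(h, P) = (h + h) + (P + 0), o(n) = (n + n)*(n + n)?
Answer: 17880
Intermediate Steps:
o(n) = 4*n**2 (o(n) = (2*n)*(2*n) = 4*n**2)
k(h, P) = P + 2*h (k(h, P) = 2*h + P = P + 2*h)
B = -76 (B = -2 + (-52 + 2*(-11)) = -2 + (-52 - 22) = -2 - 74 = -76)
B + o(-67) = -76 + 4*(-67)**2 = -76 + 4*4489 = -76 + 17956 = 17880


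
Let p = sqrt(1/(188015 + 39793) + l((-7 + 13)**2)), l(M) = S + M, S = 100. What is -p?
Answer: -sqrt(49013348398)/18984 ≈ -11.662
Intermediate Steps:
l(M) = 100 + M
p = sqrt(49013348398)/18984 (p = sqrt(1/(188015 + 39793) + (100 + (-7 + 13)**2)) = sqrt(1/227808 + (100 + 6**2)) = sqrt(1/227808 + (100 + 36)) = sqrt(1/227808 + 136) = sqrt(30981889/227808) = sqrt(49013348398)/18984 ≈ 11.662)
-p = -sqrt(49013348398)/18984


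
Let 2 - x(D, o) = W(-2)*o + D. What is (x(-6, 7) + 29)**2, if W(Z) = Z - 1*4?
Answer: 6241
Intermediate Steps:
W(Z) = -4 + Z (W(Z) = Z - 4 = -4 + Z)
x(D, o) = 2 - D + 6*o (x(D, o) = 2 - ((-4 - 2)*o + D) = 2 - (-6*o + D) = 2 - (D - 6*o) = 2 + (-D + 6*o) = 2 - D + 6*o)
(x(-6, 7) + 29)**2 = ((2 - 1*(-6) + 6*7) + 29)**2 = ((2 + 6 + 42) + 29)**2 = (50 + 29)**2 = 79**2 = 6241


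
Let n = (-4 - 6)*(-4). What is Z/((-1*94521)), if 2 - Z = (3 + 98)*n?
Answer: 1346/31507 ≈ 0.042721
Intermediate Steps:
n = 40 (n = -10*(-4) = 40)
Z = -4038 (Z = 2 - (3 + 98)*40 = 2 - 101*40 = 2 - 1*4040 = 2 - 4040 = -4038)
Z/((-1*94521)) = -4038/((-1*94521)) = -4038/(-94521) = -4038*(-1/94521) = 1346/31507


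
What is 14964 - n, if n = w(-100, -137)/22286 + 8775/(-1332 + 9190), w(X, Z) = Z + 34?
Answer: 655087906939/43780847 ≈ 14963.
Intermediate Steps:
w(X, Z) = 34 + Z
n = 48687569/43780847 (n = (34 - 137)/22286 + 8775/(-1332 + 9190) = -103*1/22286 + 8775/7858 = -103/22286 + 8775*(1/7858) = -103/22286 + 8775/7858 = 48687569/43780847 ≈ 1.1121)
14964 - n = 14964 - 1*48687569/43780847 = 14964 - 48687569/43780847 = 655087906939/43780847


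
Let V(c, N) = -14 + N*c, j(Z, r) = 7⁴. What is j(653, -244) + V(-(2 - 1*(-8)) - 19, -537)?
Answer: 17960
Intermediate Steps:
j(Z, r) = 2401
j(653, -244) + V(-(2 - 1*(-8)) - 19, -537) = 2401 + (-14 - 537*(-(2 - 1*(-8)) - 19)) = 2401 + (-14 - 537*(-(2 + 8) - 19)) = 2401 + (-14 - 537*(-1*10 - 19)) = 2401 + (-14 - 537*(-10 - 19)) = 2401 + (-14 - 537*(-29)) = 2401 + (-14 + 15573) = 2401 + 15559 = 17960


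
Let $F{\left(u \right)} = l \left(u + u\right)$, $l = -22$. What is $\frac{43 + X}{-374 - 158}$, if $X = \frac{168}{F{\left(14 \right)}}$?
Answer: $- \frac{235}{2926} \approx -0.080314$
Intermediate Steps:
$F{\left(u \right)} = - 44 u$ ($F{\left(u \right)} = - 22 \left(u + u\right) = - 22 \cdot 2 u = - 44 u$)
$X = - \frac{3}{11}$ ($X = \frac{168}{\left(-44\right) 14} = \frac{168}{-616} = 168 \left(- \frac{1}{616}\right) = - \frac{3}{11} \approx -0.27273$)
$\frac{43 + X}{-374 - 158} = \frac{43 - \frac{3}{11}}{-374 - 158} = \frac{470}{11 \left(-532\right)} = \frac{470}{11} \left(- \frac{1}{532}\right) = - \frac{235}{2926}$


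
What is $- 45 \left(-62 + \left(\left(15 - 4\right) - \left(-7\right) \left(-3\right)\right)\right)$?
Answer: $3240$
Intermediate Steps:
$- 45 \left(-62 + \left(\left(15 - 4\right) - \left(-7\right) \left(-3\right)\right)\right) = - 45 \left(-62 + \left(\left(15 - 4\right) - 21\right)\right) = - 45 \left(-62 + \left(11 - 21\right)\right) = - 45 \left(-62 - 10\right) = \left(-45\right) \left(-72\right) = 3240$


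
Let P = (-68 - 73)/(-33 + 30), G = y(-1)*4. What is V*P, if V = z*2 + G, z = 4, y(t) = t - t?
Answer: 376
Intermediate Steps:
y(t) = 0
G = 0 (G = 0*4 = 0)
V = 8 (V = 4*2 + 0 = 8 + 0 = 8)
P = 47 (P = -141/(-3) = -141*(-⅓) = 47)
V*P = 8*47 = 376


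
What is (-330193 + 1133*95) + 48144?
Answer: -174414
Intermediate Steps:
(-330193 + 1133*95) + 48144 = (-330193 + 107635) + 48144 = -222558 + 48144 = -174414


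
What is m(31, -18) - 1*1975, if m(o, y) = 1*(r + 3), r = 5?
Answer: -1967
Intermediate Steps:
m(o, y) = 8 (m(o, y) = 1*(5 + 3) = 1*8 = 8)
m(31, -18) - 1*1975 = 8 - 1*1975 = 8 - 1975 = -1967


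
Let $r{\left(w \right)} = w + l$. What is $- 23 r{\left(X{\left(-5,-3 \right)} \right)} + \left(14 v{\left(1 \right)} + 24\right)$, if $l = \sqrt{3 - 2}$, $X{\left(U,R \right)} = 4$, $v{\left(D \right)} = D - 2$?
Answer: $-105$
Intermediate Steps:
$v{\left(D \right)} = -2 + D$
$l = 1$ ($l = \sqrt{1} = 1$)
$r{\left(w \right)} = 1 + w$ ($r{\left(w \right)} = w + 1 = 1 + w$)
$- 23 r{\left(X{\left(-5,-3 \right)} \right)} + \left(14 v{\left(1 \right)} + 24\right) = - 23 \left(1 + 4\right) + \left(14 \left(-2 + 1\right) + 24\right) = \left(-23\right) 5 + \left(14 \left(-1\right) + 24\right) = -115 + \left(-14 + 24\right) = -115 + 10 = -105$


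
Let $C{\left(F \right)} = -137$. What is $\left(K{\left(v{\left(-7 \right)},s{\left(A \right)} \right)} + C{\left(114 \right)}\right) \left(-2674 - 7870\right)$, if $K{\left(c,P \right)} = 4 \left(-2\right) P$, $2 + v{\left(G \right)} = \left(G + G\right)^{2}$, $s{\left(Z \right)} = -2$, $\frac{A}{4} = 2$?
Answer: $1275824$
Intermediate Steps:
$A = 8$ ($A = 4 \cdot 2 = 8$)
$v{\left(G \right)} = -2 + 4 G^{2}$ ($v{\left(G \right)} = -2 + \left(G + G\right)^{2} = -2 + \left(2 G\right)^{2} = -2 + 4 G^{2}$)
$K{\left(c,P \right)} = - 8 P$
$\left(K{\left(v{\left(-7 \right)},s{\left(A \right)} \right)} + C{\left(114 \right)}\right) \left(-2674 - 7870\right) = \left(\left(-8\right) \left(-2\right) - 137\right) \left(-2674 - 7870\right) = \left(16 - 137\right) \left(-10544\right) = \left(-121\right) \left(-10544\right) = 1275824$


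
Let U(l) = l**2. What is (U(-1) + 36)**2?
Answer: 1369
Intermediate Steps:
(U(-1) + 36)**2 = ((-1)**2 + 36)**2 = (1 + 36)**2 = 37**2 = 1369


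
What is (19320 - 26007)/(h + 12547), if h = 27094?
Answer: -6687/39641 ≈ -0.16869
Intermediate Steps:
(19320 - 26007)/(h + 12547) = (19320 - 26007)/(27094 + 12547) = -6687/39641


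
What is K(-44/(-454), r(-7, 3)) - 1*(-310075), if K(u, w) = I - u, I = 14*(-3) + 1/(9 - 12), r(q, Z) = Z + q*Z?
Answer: 211132180/681 ≈ 3.1003e+5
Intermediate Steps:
r(q, Z) = Z + Z*q
I = -127/3 (I = -42 + 1/(-3) = -42 - ⅓ = -127/3 ≈ -42.333)
K(u, w) = -127/3 - u
K(-44/(-454), r(-7, 3)) - 1*(-310075) = (-127/3 - (-44)/(-454)) - 1*(-310075) = (-127/3 - (-44)*(-1)/454) + 310075 = (-127/3 - 1*22/227) + 310075 = (-127/3 - 22/227) + 310075 = -28895/681 + 310075 = 211132180/681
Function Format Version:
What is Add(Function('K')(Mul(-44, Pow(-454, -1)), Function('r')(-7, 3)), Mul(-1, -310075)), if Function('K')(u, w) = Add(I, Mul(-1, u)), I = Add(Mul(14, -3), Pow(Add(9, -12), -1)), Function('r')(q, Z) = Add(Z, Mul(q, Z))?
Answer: Rational(211132180, 681) ≈ 3.1003e+5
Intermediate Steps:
Function('r')(q, Z) = Add(Z, Mul(Z, q))
I = Rational(-127, 3) (I = Add(-42, Pow(-3, -1)) = Add(-42, Rational(-1, 3)) = Rational(-127, 3) ≈ -42.333)
Function('K')(u, w) = Add(Rational(-127, 3), Mul(-1, u))
Add(Function('K')(Mul(-44, Pow(-454, -1)), Function('r')(-7, 3)), Mul(-1, -310075)) = Add(Add(Rational(-127, 3), Mul(-1, Mul(-44, Pow(-454, -1)))), Mul(-1, -310075)) = Add(Add(Rational(-127, 3), Mul(-1, Mul(-44, Rational(-1, 454)))), 310075) = Add(Add(Rational(-127, 3), Mul(-1, Rational(22, 227))), 310075) = Add(Add(Rational(-127, 3), Rational(-22, 227)), 310075) = Add(Rational(-28895, 681), 310075) = Rational(211132180, 681)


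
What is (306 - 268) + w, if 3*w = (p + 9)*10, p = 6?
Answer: 88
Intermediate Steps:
w = 50 (w = ((6 + 9)*10)/3 = (15*10)/3 = (1/3)*150 = 50)
(306 - 268) + w = (306 - 268) + 50 = 38 + 50 = 88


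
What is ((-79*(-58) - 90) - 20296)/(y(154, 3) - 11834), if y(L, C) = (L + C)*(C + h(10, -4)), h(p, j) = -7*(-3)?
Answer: 7902/4033 ≈ 1.9593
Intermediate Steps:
h(p, j) = 21
y(L, C) = (21 + C)*(C + L) (y(L, C) = (L + C)*(C + 21) = (C + L)*(21 + C) = (21 + C)*(C + L))
((-79*(-58) - 90) - 20296)/(y(154, 3) - 11834) = ((-79*(-58) - 90) - 20296)/((3² + 21*3 + 21*154 + 3*154) - 11834) = ((4582 - 90) - 20296)/((9 + 63 + 3234 + 462) - 11834) = (4492 - 20296)/(3768 - 11834) = -15804/(-8066) = -15804*(-1/8066) = 7902/4033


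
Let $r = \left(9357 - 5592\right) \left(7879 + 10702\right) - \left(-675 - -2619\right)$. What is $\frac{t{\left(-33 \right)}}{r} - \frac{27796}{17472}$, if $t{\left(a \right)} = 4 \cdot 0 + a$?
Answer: $- \frac{162040353191}{101855238576} \approx -1.5909$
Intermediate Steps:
$t{\left(a \right)} = a$ ($t{\left(a \right)} = 0 + a = a$)
$r = 69955521$ ($r = 3765 \cdot 18581 - \left(-675 + 2619\right) = 69957465 - 1944 = 69955521$)
$\frac{t{\left(-33 \right)}}{r} - \frac{27796}{17472} = - \frac{33}{69955521} - \frac{27796}{17472} = \left(-33\right) \frac{1}{69955521} - \frac{6949}{4368} = - \frac{11}{23318507} - \frac{6949}{4368} = - \frac{162040353191}{101855238576}$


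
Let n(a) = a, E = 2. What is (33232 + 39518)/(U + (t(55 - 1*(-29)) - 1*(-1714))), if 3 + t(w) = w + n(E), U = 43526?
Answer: 72750/45323 ≈ 1.6051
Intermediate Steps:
t(w) = -1 + w (t(w) = -3 + (w + 2) = -3 + (2 + w) = -1 + w)
(33232 + 39518)/(U + (t(55 - 1*(-29)) - 1*(-1714))) = (33232 + 39518)/(43526 + ((-1 + (55 - 1*(-29))) - 1*(-1714))) = 72750/(43526 + ((-1 + (55 + 29)) + 1714)) = 72750/(43526 + ((-1 + 84) + 1714)) = 72750/(43526 + (83 + 1714)) = 72750/(43526 + 1797) = 72750/45323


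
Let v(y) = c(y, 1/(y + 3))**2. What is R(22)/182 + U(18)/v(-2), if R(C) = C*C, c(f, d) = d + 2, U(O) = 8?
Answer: 2906/819 ≈ 3.5482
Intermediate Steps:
c(f, d) = 2 + d
R(C) = C**2
v(y) = (2 + 1/(3 + y))**2 (v(y) = (2 + 1/(y + 3))**2 = (2 + 1/(3 + y))**2)
R(22)/182 + U(18)/v(-2) = 22**2/182 + 8/(((7 + 2*(-2))**2/(3 - 2)**2)) = 484*(1/182) + 8/(((7 - 4)**2/1**2)) = 242/91 + 8/((1*3**2)) = 242/91 + 8/((1*9)) = 242/91 + 8/9 = 2906/819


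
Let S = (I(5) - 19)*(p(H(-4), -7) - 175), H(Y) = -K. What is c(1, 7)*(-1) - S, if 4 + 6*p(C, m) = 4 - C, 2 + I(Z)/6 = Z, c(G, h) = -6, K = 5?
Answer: -1009/6 ≈ -168.17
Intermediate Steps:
H(Y) = -5 (H(Y) = -1*5 = -5)
I(Z) = -12 + 6*Z
p(C, m) = -C/6 (p(C, m) = -2/3 + (4 - C)/6 = -2/3 + (2/3 - C/6) = -C/6)
S = 1045/6 (S = ((-12 + 6*5) - 19)*(-1/6*(-5) - 175) = ((-12 + 30) - 19)*(5/6 - 175) = (18 - 19)*(-1045/6) = -1*(-1045/6) = 1045/6 ≈ 174.17)
c(1, 7)*(-1) - S = -6*(-1) - 1*1045/6 = 6 - 1045/6 = -1009/6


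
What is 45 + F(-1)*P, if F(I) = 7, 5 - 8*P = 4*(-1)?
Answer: 423/8 ≈ 52.875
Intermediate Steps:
P = 9/8 (P = 5/8 - (-1)/2 = 5/8 - ⅛*(-4) = 5/8 + ½ = 9/8 ≈ 1.1250)
45 + F(-1)*P = 45 + 7*(9/8) = 45 + 63/8 = 423/8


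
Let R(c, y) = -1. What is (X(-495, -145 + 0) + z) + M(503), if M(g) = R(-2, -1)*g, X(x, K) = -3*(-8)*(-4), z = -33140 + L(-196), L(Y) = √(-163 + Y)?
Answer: -33739 + I*√359 ≈ -33739.0 + 18.947*I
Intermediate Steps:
z = -33140 + I*√359 (z = -33140 + √(-163 - 196) = -33140 + √(-359) = -33140 + I*√359 ≈ -33140.0 + 18.947*I)
X(x, K) = -96 (X(x, K) = 24*(-4) = -96)
M(g) = -g
(X(-495, -145 + 0) + z) + M(503) = (-96 + (-33140 + I*√359)) - 1*503 = (-33236 + I*√359) - 503 = -33739 + I*√359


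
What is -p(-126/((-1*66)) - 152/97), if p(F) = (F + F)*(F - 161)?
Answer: 125138060/1138489 ≈ 109.92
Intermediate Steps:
p(F) = 2*F*(-161 + F) (p(F) = (2*F)*(-161 + F) = 2*F*(-161 + F))
-p(-126/((-1*66)) - 152/97) = -2*(-126/((-1*66)) - 152/97)*(-161 + (-126/((-1*66)) - 152/97)) = -2*(-126/(-66) - 152*1/97)*(-161 + (-126/(-66) - 152*1/97)) = -2*(-126*(-1/66) - 152/97)*(-161 + (-126*(-1/66) - 152/97)) = -2*(21/11 - 152/97)*(-161 + (21/11 - 152/97)) = -2*365*(-161 + 365/1067)/1067 = -2*365*(-171422)/(1067*1067) = -1*(-125138060/1138489) = 125138060/1138489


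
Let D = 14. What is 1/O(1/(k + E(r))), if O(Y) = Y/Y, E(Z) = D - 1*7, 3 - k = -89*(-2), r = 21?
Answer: 1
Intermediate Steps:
k = -175 (k = 3 - (-89)*(-2) = 3 - 1*178 = 3 - 178 = -175)
E(Z) = 7 (E(Z) = 14 - 1*7 = 14 - 7 = 7)
O(Y) = 1
1/O(1/(k + E(r))) = 1/1 = 1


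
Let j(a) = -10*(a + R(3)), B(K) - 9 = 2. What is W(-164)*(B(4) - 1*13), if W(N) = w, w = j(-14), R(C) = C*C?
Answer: -100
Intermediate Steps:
B(K) = 11 (B(K) = 9 + 2 = 11)
R(C) = C²
j(a) = -90 - 10*a (j(a) = -10*(a + 3²) = -10*(a + 9) = -10*(9 + a) = -90 - 10*a)
w = 50 (w = -90 - 10*(-14) = -90 + 140 = 50)
W(N) = 50
W(-164)*(B(4) - 1*13) = 50*(11 - 1*13) = 50*(11 - 13) = 50*(-2) = -100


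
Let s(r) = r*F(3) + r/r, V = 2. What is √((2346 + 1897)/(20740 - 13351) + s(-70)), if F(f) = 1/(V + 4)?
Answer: I*√61224433/2463 ≈ 3.1769*I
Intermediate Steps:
F(f) = ⅙ (F(f) = 1/(2 + 4) = 1/6 = ⅙)
s(r) = 1 + r/6 (s(r) = r*(⅙) + r/r = r/6 + 1 = 1 + r/6)
√((2346 + 1897)/(20740 - 13351) + s(-70)) = √((2346 + 1897)/(20740 - 13351) + (1 + (⅙)*(-70))) = √(4243/7389 + (1 - 35/3)) = √(4243*(1/7389) - 32/3) = √(4243/7389 - 32/3) = √(-74573/7389) = I*√61224433/2463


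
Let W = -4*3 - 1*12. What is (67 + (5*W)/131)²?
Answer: 74943649/17161 ≈ 4367.1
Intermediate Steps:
W = -24 (W = -12 - 12 = -24)
(67 + (5*W)/131)² = (67 + (5*(-24))/131)² = (67 - 120*1/131)² = (67 - 120/131)² = (8657/131)² = 74943649/17161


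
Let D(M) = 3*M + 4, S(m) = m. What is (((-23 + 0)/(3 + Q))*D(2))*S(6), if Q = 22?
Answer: -276/5 ≈ -55.200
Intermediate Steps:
D(M) = 4 + 3*M
(((-23 + 0)/(3 + Q))*D(2))*S(6) = (((-23 + 0)/(3 + 22))*(4 + 3*2))*6 = ((-23/25)*(4 + 6))*6 = (-23*1/25*10)*6 = -23/25*10*6 = -46/5*6 = -276/5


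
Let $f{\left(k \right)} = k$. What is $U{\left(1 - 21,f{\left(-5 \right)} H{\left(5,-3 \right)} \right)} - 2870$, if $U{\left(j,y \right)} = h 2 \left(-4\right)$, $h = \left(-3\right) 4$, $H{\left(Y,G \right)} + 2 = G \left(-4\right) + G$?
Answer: $-2774$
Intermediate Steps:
$H{\left(Y,G \right)} = -2 - 3 G$ ($H{\left(Y,G \right)} = -2 + \left(G \left(-4\right) + G\right) = -2 + \left(- 4 G + G\right) = -2 - 3 G$)
$h = -12$
$U{\left(j,y \right)} = 96$ ($U{\left(j,y \right)} = \left(-12\right) 2 \left(-4\right) = \left(-24\right) \left(-4\right) = 96$)
$U{\left(1 - 21,f{\left(-5 \right)} H{\left(5,-3 \right)} \right)} - 2870 = 96 - 2870 = -2774$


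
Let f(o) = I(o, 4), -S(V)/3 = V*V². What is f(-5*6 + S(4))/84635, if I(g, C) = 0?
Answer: 0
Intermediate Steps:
S(V) = -3*V³ (S(V) = -3*V*V² = -3*V³)
f(o) = 0
f(-5*6 + S(4))/84635 = 0/84635 = 0*(1/84635) = 0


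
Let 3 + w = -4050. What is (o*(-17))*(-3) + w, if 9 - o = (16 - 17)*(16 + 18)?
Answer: -1860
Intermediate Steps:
w = -4053 (w = -3 - 4050 = -4053)
o = 43 (o = 9 - (16 - 17)*(16 + 18) = 9 - (-1)*34 = 9 - 1*(-34) = 9 + 34 = 43)
(o*(-17))*(-3) + w = (43*(-17))*(-3) - 4053 = -731*(-3) - 4053 = 2193 - 4053 = -1860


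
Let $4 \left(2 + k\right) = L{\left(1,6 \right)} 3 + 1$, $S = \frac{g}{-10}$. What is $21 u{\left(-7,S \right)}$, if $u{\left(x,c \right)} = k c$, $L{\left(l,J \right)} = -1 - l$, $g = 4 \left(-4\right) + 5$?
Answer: $- \frac{3003}{40} \approx -75.075$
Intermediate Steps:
$g = -11$ ($g = -16 + 5 = -11$)
$S = \frac{11}{10}$ ($S = - \frac{11}{-10} = \left(-11\right) \left(- \frac{1}{10}\right) = \frac{11}{10} \approx 1.1$)
$k = - \frac{13}{4}$ ($k = -2 + \frac{\left(-1 - 1\right) 3 + 1}{4} = -2 + \frac{\left(-2\right) 3 + 1}{4} = -2 + \frac{-6 + 1}{4} = -2 + \frac{1}{4} \left(-5\right) = -2 - \frac{5}{4} = - \frac{13}{4} \approx -3.25$)
$u{\left(x,c \right)} = - \frac{13 c}{4}$
$21 u{\left(-7,S \right)} = 21 \left(\left(- \frac{13}{4}\right) \frac{11}{10}\right) = 21 \left(- \frac{143}{40}\right) = - \frac{3003}{40}$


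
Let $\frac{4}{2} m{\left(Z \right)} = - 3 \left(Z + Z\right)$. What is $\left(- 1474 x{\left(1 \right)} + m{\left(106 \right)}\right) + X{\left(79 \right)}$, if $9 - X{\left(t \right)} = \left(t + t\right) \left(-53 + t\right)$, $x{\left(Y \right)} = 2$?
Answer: $-7365$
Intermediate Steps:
$X{\left(t \right)} = 9 - 2 t \left(-53 + t\right)$ ($X{\left(t \right)} = 9 - \left(t + t\right) \left(-53 + t\right) = 9 - 2 t \left(-53 + t\right)$)
$m{\left(Z \right)} = - 3 Z$ ($m{\left(Z \right)} = \frac{\left(-3\right) \left(Z + Z\right)}{2} = \frac{\left(-3\right) 2 Z}{2} = \frac{\left(-6\right) Z}{2} = - 3 Z$)
$\left(- 1474 x{\left(1 \right)} + m{\left(106 \right)}\right) + X{\left(79 \right)} = \left(\left(-1474\right) 2 - 318\right) + \left(9 - 2 \cdot 79^{2} + 106 \cdot 79\right) = \left(-2948 - 318\right) + \left(9 - 12482 + 8374\right) = -3266 + \left(9 - 12482 + 8374\right) = -3266 - 4099 = -7365$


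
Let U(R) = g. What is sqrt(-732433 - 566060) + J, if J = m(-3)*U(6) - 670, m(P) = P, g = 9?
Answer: -697 + 3*I*sqrt(144277) ≈ -697.0 + 1139.5*I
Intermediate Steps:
U(R) = 9
J = -697 (J = -3*9 - 670 = -27 - 670 = -697)
sqrt(-732433 - 566060) + J = sqrt(-732433 - 566060) - 697 = sqrt(-1298493) - 697 = 3*I*sqrt(144277) - 697 = -697 + 3*I*sqrt(144277)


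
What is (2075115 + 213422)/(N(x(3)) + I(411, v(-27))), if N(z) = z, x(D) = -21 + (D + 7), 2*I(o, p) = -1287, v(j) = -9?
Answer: -4577074/1309 ≈ -3496.6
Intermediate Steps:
I(o, p) = -1287/2 (I(o, p) = (½)*(-1287) = -1287/2)
x(D) = -14 + D (x(D) = -21 + (7 + D) = -14 + D)
(2075115 + 213422)/(N(x(3)) + I(411, v(-27))) = (2075115 + 213422)/((-14 + 3) - 1287/2) = 2288537/(-11 - 1287/2) = 2288537/(-1309/2) = 2288537*(-2/1309) = -4577074/1309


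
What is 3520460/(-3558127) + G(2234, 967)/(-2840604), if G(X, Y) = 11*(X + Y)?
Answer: -3375172655879/3369076596236 ≈ -1.0018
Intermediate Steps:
G(X, Y) = 11*X + 11*Y
3520460/(-3558127) + G(2234, 967)/(-2840604) = 3520460/(-3558127) + (11*2234 + 11*967)/(-2840604) = 3520460*(-1/3558127) + (24574 + 10637)*(-1/2840604) = -3520460/3558127 + 35211*(-1/2840604) = -3520460/3558127 - 11737/946868 = -3375172655879/3369076596236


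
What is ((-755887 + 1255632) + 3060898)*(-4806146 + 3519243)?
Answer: -4582202158629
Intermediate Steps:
((-755887 + 1255632) + 3060898)*(-4806146 + 3519243) = (499745 + 3060898)*(-1286903) = 3560643*(-1286903) = -4582202158629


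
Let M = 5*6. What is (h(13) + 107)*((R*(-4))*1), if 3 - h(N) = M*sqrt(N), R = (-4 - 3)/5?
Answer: 616 - 168*sqrt(13) ≈ 10.267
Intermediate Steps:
R = -7/5 (R = -7*1/5 = -7/5 ≈ -1.4000)
M = 30
h(N) = 3 - 30*sqrt(N)
(h(13) + 107)*((R*(-4))*1) = ((3 - 30*sqrt(13)) + 107)*(-7/5*(-4)*1) = (110 - 30*sqrt(13))*((28/5)*1) = (110 - 30*sqrt(13))*(28/5) = 616 - 168*sqrt(13)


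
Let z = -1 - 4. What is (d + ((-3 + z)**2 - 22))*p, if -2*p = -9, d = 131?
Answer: 1557/2 ≈ 778.50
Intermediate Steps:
z = -5
p = 9/2 (p = -1/2*(-9) = 9/2 ≈ 4.5000)
(d + ((-3 + z)**2 - 22))*p = (131 + ((-3 - 5)**2 - 22))*(9/2) = (131 + ((-8)**2 - 22))*(9/2) = (131 + (64 - 22))*(9/2) = (131 + 42)*(9/2) = 173*(9/2) = 1557/2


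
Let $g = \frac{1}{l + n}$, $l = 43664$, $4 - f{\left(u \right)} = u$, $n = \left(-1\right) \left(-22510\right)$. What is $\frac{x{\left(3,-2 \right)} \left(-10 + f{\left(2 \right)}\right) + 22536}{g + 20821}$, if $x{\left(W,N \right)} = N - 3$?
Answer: $\frac{1493944224}{1377808855} \approx 1.0843$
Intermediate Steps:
$x{\left(W,N \right)} = -3 + N$
$n = 22510$
$f{\left(u \right)} = 4 - u$
$g = \frac{1}{66174}$ ($g = \frac{1}{43664 + 22510} = \frac{1}{66174} \approx 1.5112 \cdot 10^{-5}$)
$\frac{x{\left(3,-2 \right)} \left(-10 + f{\left(2 \right)}\right) + 22536}{g + 20821} = \frac{\left(-3 - 2\right) \left(-10 + \left(4 - 2\right)\right) + 22536}{\frac{1}{66174} + 20821} = \frac{- 5 \left(-10 + \left(4 - 2\right)\right) + 22536}{\frac{1377808855}{66174}} = \left(- 5 \left(-10 + 2\right) + 22536\right) \frac{66174}{1377808855} = \left(\left(-5\right) \left(-8\right) + 22536\right) \frac{66174}{1377808855} = \left(40 + 22536\right) \frac{66174}{1377808855} = 22576 \cdot \frac{66174}{1377808855} = \frac{1493944224}{1377808855}$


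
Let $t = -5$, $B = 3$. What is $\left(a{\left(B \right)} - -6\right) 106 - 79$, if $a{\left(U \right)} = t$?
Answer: $27$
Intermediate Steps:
$a{\left(U \right)} = -5$
$\left(a{\left(B \right)} - -6\right) 106 - 79 = \left(-5 - -6\right) 106 - 79 = \left(-5 + 6\right) 106 - 79 = 1 \cdot 106 - 79 = 106 - 79 = 27$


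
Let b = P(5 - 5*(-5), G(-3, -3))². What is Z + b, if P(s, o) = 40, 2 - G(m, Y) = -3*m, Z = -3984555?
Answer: -3982955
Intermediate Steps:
G(m, Y) = 2 + 3*m (G(m, Y) = 2 - (-3)*m = 2 + 3*m)
b = 1600 (b = 40² = 1600)
Z + b = -3984555 + 1600 = -3982955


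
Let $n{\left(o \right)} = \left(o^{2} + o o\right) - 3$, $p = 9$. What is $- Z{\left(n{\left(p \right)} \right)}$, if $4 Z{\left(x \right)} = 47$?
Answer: $- \frac{47}{4} \approx -11.75$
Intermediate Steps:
$n{\left(o \right)} = -3 + 2 o^{2}$ ($n{\left(o \right)} = \left(o^{2} + o^{2}\right) - 3 = 2 o^{2} - 3 = -3 + 2 o^{2}$)
$Z{\left(x \right)} = \frac{47}{4}$ ($Z{\left(x \right)} = \frac{1}{4} \cdot 47 = \frac{47}{4}$)
$- Z{\left(n{\left(p \right)} \right)} = \left(-1\right) \frac{47}{4} = - \frac{47}{4}$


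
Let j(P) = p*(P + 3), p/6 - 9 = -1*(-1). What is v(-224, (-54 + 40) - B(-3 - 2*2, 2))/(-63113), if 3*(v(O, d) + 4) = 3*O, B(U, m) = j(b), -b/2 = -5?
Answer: 228/63113 ≈ 0.0036126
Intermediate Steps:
p = 60 (p = 54 + 6*(-1*(-1)) = 54 + 6*1 = 54 + 6 = 60)
b = 10 (b = -2*(-5) = 10)
j(P) = 180 + 60*P (j(P) = 60*(P + 3) = 60*(3 + P) = 180 + 60*P)
B(U, m) = 780 (B(U, m) = 180 + 60*10 = 180 + 600 = 780)
v(O, d) = -4 + O (v(O, d) = -4 + (3*O)/3 = -4 + O)
v(-224, (-54 + 40) - B(-3 - 2*2, 2))/(-63113) = (-4 - 224)/(-63113) = -228*(-1/63113) = 228/63113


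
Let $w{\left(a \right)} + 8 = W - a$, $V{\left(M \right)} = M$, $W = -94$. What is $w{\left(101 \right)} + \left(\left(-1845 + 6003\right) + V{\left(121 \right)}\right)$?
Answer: $4076$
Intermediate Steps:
$w{\left(a \right)} = -102 - a$ ($w{\left(a \right)} = -8 - \left(94 + a\right) = -102 - a$)
$w{\left(101 \right)} + \left(\left(-1845 + 6003\right) + V{\left(121 \right)}\right) = \left(-102 - 101\right) + \left(\left(-1845 + 6003\right) + 121\right) = \left(-102 - 101\right) + \left(4158 + 121\right) = -203 + 4279 = 4076$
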